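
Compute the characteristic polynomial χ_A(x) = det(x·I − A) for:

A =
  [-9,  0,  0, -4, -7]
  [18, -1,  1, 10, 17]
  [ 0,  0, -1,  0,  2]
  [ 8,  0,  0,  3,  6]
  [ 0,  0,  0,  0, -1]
x^5 + 9*x^4 + 26*x^3 + 34*x^2 + 21*x + 5

Expanding det(x·I − A) (e.g. by cofactor expansion or by noting that A is similar to its Jordan form J, which has the same characteristic polynomial as A) gives
  χ_A(x) = x^5 + 9*x^4 + 26*x^3 + 34*x^2 + 21*x + 5
which factors as (x + 1)^4*(x + 5). The eigenvalues (with algebraic multiplicities) are λ = -5 with multiplicity 1, λ = -1 with multiplicity 4.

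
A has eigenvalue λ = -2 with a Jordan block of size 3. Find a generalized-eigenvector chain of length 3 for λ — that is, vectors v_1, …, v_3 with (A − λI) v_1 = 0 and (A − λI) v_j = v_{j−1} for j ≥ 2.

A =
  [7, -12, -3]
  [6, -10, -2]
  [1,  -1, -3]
A Jordan chain for λ = -2 of length 3:
v_1 = (6, 4, 2)ᵀ
v_2 = (9, 6, 1)ᵀ
v_3 = (1, 0, 0)ᵀ

Let N = A − (-2)·I. We want v_3 with N^3 v_3 = 0 but N^2 v_3 ≠ 0; then v_{j-1} := N · v_j for j = 3, …, 2.

Pick v_3 = (1, 0, 0)ᵀ.
Then v_2 = N · v_3 = (9, 6, 1)ᵀ.
Then v_1 = N · v_2 = (6, 4, 2)ᵀ.

Sanity check: (A − (-2)·I) v_1 = (0, 0, 0)ᵀ = 0. ✓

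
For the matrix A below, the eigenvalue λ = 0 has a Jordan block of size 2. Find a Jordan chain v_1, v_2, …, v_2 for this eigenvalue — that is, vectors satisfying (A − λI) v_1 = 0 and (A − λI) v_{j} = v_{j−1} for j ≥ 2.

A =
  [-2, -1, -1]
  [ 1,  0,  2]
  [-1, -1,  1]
A Jordan chain for λ = 0 of length 2:
v_1 = (-2, 3, 1)ᵀ
v_2 = (3, -4, 0)ᵀ

Let N = A − (0)·I. We want v_2 with N^2 v_2 = 0 but N^1 v_2 ≠ 0; then v_{j-1} := N · v_j for j = 2, …, 2.

Pick v_2 = (3, -4, 0)ᵀ.
Then v_1 = N · v_2 = (-2, 3, 1)ᵀ.

Sanity check: (A − (0)·I) v_1 = (0, 0, 0)ᵀ = 0. ✓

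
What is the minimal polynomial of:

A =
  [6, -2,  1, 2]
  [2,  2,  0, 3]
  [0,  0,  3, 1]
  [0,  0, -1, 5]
x^3 - 12*x^2 + 48*x - 64

The characteristic polynomial is χ_A(x) = (x - 4)^4, so the eigenvalues are known. The minimal polynomial is
  m_A(x) = Π_λ (x − λ)^{k_λ}
where k_λ is the size of the *largest* Jordan block for λ (equivalently, the smallest k with (A − λI)^k v = 0 for every generalised eigenvector v of λ).

  λ = 4: largest Jordan block has size 3, contributing (x − 4)^3

So m_A(x) = (x - 4)^3 = x^3 - 12*x^2 + 48*x - 64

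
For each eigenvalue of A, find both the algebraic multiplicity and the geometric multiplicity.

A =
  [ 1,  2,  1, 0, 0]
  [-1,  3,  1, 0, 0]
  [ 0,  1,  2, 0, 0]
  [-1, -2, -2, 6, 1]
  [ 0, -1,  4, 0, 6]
λ = 2: alg = 3, geom = 1; λ = 6: alg = 2, geom = 1

Step 1 — factor the characteristic polynomial to read off the algebraic multiplicities:
  χ_A(x) = (x - 6)^2*(x - 2)^3

Step 2 — compute geometric multiplicities via the rank-nullity identity g(λ) = n − rank(A − λI):
  rank(A − (2)·I) = 4, so dim ker(A − (2)·I) = n − 4 = 1
  rank(A − (6)·I) = 4, so dim ker(A − (6)·I) = n − 4 = 1

Summary:
  λ = 2: algebraic multiplicity = 3, geometric multiplicity = 1
  λ = 6: algebraic multiplicity = 2, geometric multiplicity = 1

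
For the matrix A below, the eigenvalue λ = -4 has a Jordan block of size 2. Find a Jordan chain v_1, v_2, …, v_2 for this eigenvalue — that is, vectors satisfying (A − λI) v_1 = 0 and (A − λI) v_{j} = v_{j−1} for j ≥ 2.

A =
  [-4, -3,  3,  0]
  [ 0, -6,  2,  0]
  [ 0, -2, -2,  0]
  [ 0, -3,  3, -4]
A Jordan chain for λ = -4 of length 2:
v_1 = (-3, -2, -2, -3)ᵀ
v_2 = (0, 1, 0, 0)ᵀ

Let N = A − (-4)·I. We want v_2 with N^2 v_2 = 0 but N^1 v_2 ≠ 0; then v_{j-1} := N · v_j for j = 2, …, 2.

Pick v_2 = (0, 1, 0, 0)ᵀ.
Then v_1 = N · v_2 = (-3, -2, -2, -3)ᵀ.

Sanity check: (A − (-4)·I) v_1 = (0, 0, 0, 0)ᵀ = 0. ✓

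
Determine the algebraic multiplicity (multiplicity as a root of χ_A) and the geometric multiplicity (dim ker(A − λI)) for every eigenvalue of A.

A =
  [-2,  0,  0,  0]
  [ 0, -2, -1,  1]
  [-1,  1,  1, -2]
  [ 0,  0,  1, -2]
λ = -2: alg = 1, geom = 1; λ = -1: alg = 3, geom = 1

Step 1 — factor the characteristic polynomial to read off the algebraic multiplicities:
  χ_A(x) = (x + 1)^3*(x + 2)

Step 2 — compute geometric multiplicities via the rank-nullity identity g(λ) = n − rank(A − λI):
  rank(A − (-2)·I) = 3, so dim ker(A − (-2)·I) = n − 3 = 1
  rank(A − (-1)·I) = 3, so dim ker(A − (-1)·I) = n − 3 = 1

Summary:
  λ = -2: algebraic multiplicity = 1, geometric multiplicity = 1
  λ = -1: algebraic multiplicity = 3, geometric multiplicity = 1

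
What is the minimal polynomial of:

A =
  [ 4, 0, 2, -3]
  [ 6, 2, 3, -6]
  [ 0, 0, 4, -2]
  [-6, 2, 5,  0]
x^4 - 10*x^3 + 36*x^2 - 56*x + 32

The characteristic polynomial is χ_A(x) = (x - 4)*(x - 2)^3, so the eigenvalues are known. The minimal polynomial is
  m_A(x) = Π_λ (x − λ)^{k_λ}
where k_λ is the size of the *largest* Jordan block for λ (equivalently, the smallest k with (A − λI)^k v = 0 for every generalised eigenvector v of λ).

  λ = 2: largest Jordan block has size 3, contributing (x − 2)^3
  λ = 4: largest Jordan block has size 1, contributing (x − 4)

So m_A(x) = (x - 4)*(x - 2)^3 = x^4 - 10*x^3 + 36*x^2 - 56*x + 32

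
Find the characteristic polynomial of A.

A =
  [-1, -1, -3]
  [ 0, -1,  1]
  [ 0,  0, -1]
x^3 + 3*x^2 + 3*x + 1

Expanding det(x·I − A) (e.g. by cofactor expansion or by noting that A is similar to its Jordan form J, which has the same characteristic polynomial as A) gives
  χ_A(x) = x^3 + 3*x^2 + 3*x + 1
which factors as (x + 1)^3. The eigenvalues (with algebraic multiplicities) are λ = -1 with multiplicity 3.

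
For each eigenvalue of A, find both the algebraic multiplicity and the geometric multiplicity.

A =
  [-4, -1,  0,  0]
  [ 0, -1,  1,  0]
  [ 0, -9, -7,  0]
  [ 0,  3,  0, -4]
λ = -4: alg = 4, geom = 2

Step 1 — factor the characteristic polynomial to read off the algebraic multiplicities:
  χ_A(x) = (x + 4)^4

Step 2 — compute geometric multiplicities via the rank-nullity identity g(λ) = n − rank(A − λI):
  rank(A − (-4)·I) = 2, so dim ker(A − (-4)·I) = n − 2 = 2

Summary:
  λ = -4: algebraic multiplicity = 4, geometric multiplicity = 2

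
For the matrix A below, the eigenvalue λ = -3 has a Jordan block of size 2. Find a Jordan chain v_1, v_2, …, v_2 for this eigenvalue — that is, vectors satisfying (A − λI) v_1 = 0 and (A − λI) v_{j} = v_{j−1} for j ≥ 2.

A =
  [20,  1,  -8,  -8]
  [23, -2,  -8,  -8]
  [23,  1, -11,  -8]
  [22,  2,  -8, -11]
A Jordan chain for λ = -3 of length 2:
v_1 = (1, 1, 1, 2)ᵀ
v_2 = (0, 1, 0, 0)ᵀ

Let N = A − (-3)·I. We want v_2 with N^2 v_2 = 0 but N^1 v_2 ≠ 0; then v_{j-1} := N · v_j for j = 2, …, 2.

Pick v_2 = (0, 1, 0, 0)ᵀ.
Then v_1 = N · v_2 = (1, 1, 1, 2)ᵀ.

Sanity check: (A − (-3)·I) v_1 = (0, 0, 0, 0)ᵀ = 0. ✓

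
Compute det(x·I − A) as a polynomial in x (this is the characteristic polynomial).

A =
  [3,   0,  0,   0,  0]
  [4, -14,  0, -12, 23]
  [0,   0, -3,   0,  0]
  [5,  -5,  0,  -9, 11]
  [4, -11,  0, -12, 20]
x^5 + 3*x^4 - 18*x^3 - 54*x^2 + 81*x + 243

Expanding det(x·I − A) (e.g. by cofactor expansion or by noting that A is similar to its Jordan form J, which has the same characteristic polynomial as A) gives
  χ_A(x) = x^5 + 3*x^4 - 18*x^3 - 54*x^2 + 81*x + 243
which factors as (x - 3)^2*(x + 3)^3. The eigenvalues (with algebraic multiplicities) are λ = -3 with multiplicity 3, λ = 3 with multiplicity 2.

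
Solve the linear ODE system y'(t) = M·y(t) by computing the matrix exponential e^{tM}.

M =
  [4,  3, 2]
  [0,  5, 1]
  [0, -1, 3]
e^{tM} =
  [exp(4*t), t^2*exp(4*t)/2 + 3*t*exp(4*t), t^2*exp(4*t)/2 + 2*t*exp(4*t)]
  [0, t*exp(4*t) + exp(4*t), t*exp(4*t)]
  [0, -t*exp(4*t), -t*exp(4*t) + exp(4*t)]

Strategy: write M = P · J · P⁻¹ where J is a Jordan canonical form, so e^{tM} = P · e^{tJ} · P⁻¹, and e^{tJ} can be computed block-by-block.

M has Jordan form
J =
  [4, 1, 0]
  [0, 4, 1]
  [0, 0, 4]
(up to reordering of blocks).

Per-block formulas:
  For a 3×3 Jordan block J_3(4): exp(t · J_3(4)) = e^(4t)·(I + t·N + (t^2/2)·N^2), where N is the 3×3 nilpotent shift.

After assembling e^{tJ} and conjugating by P, we get:

e^{tM} =
  [exp(4*t), t^2*exp(4*t)/2 + 3*t*exp(4*t), t^2*exp(4*t)/2 + 2*t*exp(4*t)]
  [0, t*exp(4*t) + exp(4*t), t*exp(4*t)]
  [0, -t*exp(4*t), -t*exp(4*t) + exp(4*t)]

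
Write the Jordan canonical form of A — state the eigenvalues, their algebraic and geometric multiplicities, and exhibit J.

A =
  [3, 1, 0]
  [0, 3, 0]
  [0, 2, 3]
J_2(3) ⊕ J_1(3)

The characteristic polynomial is
  det(x·I − A) = x^3 - 9*x^2 + 27*x - 27 = (x - 3)^3

Eigenvalues and multiplicities (the geometric multiplicity of λ is n − rank(A − λI), which equals the number of Jordan blocks for λ):
  λ = 3: algebraic multiplicity = 3, geometric multiplicity = 2

Determining the block sizes for each eigenvalue:
  λ = 3: 2 blocks summing to 3 forces exactly one block of size 2 and the rest size 1 → block sizes [2, 1]

Assembling the blocks gives a Jordan form
J =
  [3, 1, 0]
  [0, 3, 0]
  [0, 0, 3]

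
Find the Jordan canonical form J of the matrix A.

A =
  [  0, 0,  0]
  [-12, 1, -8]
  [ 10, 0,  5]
J_1(0) ⊕ J_1(1) ⊕ J_1(5)

The characteristic polynomial is
  det(x·I − A) = x^3 - 6*x^2 + 5*x = x*(x - 5)*(x - 1)

Eigenvalues and multiplicities (the geometric multiplicity of λ is n − rank(A − λI), which equals the number of Jordan blocks for λ):
  λ = 0: algebraic multiplicity = 1, geometric multiplicity = 1
  λ = 1: algebraic multiplicity = 1, geometric multiplicity = 1
  λ = 5: algebraic multiplicity = 1, geometric multiplicity = 1

Determining the block sizes for each eigenvalue:
  λ = 0: one block (gm = 1), so the single block has size am = 1 → block sizes [1]
  λ = 1: one block (gm = 1), so the single block has size am = 1 → block sizes [1]
  λ = 5: one block (gm = 1), so the single block has size am = 1 → block sizes [1]

Assembling the blocks gives a Jordan form
J =
  [0, 0, 0]
  [0, 1, 0]
  [0, 0, 5]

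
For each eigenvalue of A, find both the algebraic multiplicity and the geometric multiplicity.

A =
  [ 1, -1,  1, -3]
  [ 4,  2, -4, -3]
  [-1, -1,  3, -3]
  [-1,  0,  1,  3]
λ = 2: alg = 3, geom = 1; λ = 3: alg = 1, geom = 1

Step 1 — factor the characteristic polynomial to read off the algebraic multiplicities:
  χ_A(x) = (x - 3)*(x - 2)^3

Step 2 — compute geometric multiplicities via the rank-nullity identity g(λ) = n − rank(A − λI):
  rank(A − (2)·I) = 3, so dim ker(A − (2)·I) = n − 3 = 1
  rank(A − (3)·I) = 3, so dim ker(A − (3)·I) = n − 3 = 1

Summary:
  λ = 2: algebraic multiplicity = 3, geometric multiplicity = 1
  λ = 3: algebraic multiplicity = 1, geometric multiplicity = 1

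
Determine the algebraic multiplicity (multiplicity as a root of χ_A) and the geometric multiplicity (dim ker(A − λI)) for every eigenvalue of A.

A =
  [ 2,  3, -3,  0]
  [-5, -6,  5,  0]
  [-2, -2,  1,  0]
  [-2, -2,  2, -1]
λ = -1: alg = 4, geom = 3

Step 1 — factor the characteristic polynomial to read off the algebraic multiplicities:
  χ_A(x) = (x + 1)^4

Step 2 — compute geometric multiplicities via the rank-nullity identity g(λ) = n − rank(A − λI):
  rank(A − (-1)·I) = 1, so dim ker(A − (-1)·I) = n − 1 = 3

Summary:
  λ = -1: algebraic multiplicity = 4, geometric multiplicity = 3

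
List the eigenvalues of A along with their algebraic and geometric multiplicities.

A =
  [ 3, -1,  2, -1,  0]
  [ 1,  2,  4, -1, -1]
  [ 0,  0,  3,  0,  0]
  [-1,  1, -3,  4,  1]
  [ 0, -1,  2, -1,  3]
λ = 3: alg = 5, geom = 2

Step 1 — factor the characteristic polynomial to read off the algebraic multiplicities:
  χ_A(x) = (x - 3)^5

Step 2 — compute geometric multiplicities via the rank-nullity identity g(λ) = n − rank(A − λI):
  rank(A − (3)·I) = 3, so dim ker(A − (3)·I) = n − 3 = 2

Summary:
  λ = 3: algebraic multiplicity = 5, geometric multiplicity = 2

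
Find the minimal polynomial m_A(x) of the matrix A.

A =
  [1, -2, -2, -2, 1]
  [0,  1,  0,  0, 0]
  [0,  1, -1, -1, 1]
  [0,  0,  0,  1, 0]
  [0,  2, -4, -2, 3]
x^2 - 2*x + 1

The characteristic polynomial is χ_A(x) = (x - 1)^5, so the eigenvalues are known. The minimal polynomial is
  m_A(x) = Π_λ (x − λ)^{k_λ}
where k_λ is the size of the *largest* Jordan block for λ (equivalently, the smallest k with (A − λI)^k v = 0 for every generalised eigenvector v of λ).

  λ = 1: largest Jordan block has size 2, contributing (x − 1)^2

So m_A(x) = (x - 1)^2 = x^2 - 2*x + 1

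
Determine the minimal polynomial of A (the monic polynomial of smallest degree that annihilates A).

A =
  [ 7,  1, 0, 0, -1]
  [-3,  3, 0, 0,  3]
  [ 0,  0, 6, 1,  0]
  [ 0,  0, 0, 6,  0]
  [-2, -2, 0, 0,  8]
x^2 - 12*x + 36

The characteristic polynomial is χ_A(x) = (x - 6)^5, so the eigenvalues are known. The minimal polynomial is
  m_A(x) = Π_λ (x − λ)^{k_λ}
where k_λ is the size of the *largest* Jordan block for λ (equivalently, the smallest k with (A − λI)^k v = 0 for every generalised eigenvector v of λ).

  λ = 6: largest Jordan block has size 2, contributing (x − 6)^2

So m_A(x) = (x - 6)^2 = x^2 - 12*x + 36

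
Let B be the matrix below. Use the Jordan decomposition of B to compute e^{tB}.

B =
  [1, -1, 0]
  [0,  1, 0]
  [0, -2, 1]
e^{tB} =
  [exp(t), -t*exp(t), 0]
  [0, exp(t), 0]
  [0, -2*t*exp(t), exp(t)]

Strategy: write B = P · J · P⁻¹ where J is a Jordan canonical form, so e^{tB} = P · e^{tJ} · P⁻¹, and e^{tJ} can be computed block-by-block.

B has Jordan form
J =
  [1, 1, 0]
  [0, 1, 0]
  [0, 0, 1]
(up to reordering of blocks).

Per-block formulas:
  For a 1×1 block at λ = 1: exp(t · [1]) = [e^(1t)].
  For a 2×2 Jordan block J_2(1): exp(t · J_2(1)) = e^(1t)·(I + t·N), where N is the 2×2 nilpotent shift.

After assembling e^{tJ} and conjugating by P, we get:

e^{tB} =
  [exp(t), -t*exp(t), 0]
  [0, exp(t), 0]
  [0, -2*t*exp(t), exp(t)]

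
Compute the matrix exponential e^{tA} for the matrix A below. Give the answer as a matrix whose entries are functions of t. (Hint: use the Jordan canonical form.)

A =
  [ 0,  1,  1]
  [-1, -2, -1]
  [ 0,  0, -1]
e^{tA} =
  [t*exp(-t) + exp(-t), t*exp(-t), t*exp(-t)]
  [-t*exp(-t), -t*exp(-t) + exp(-t), -t*exp(-t)]
  [0, 0, exp(-t)]

Strategy: write A = P · J · P⁻¹ where J is a Jordan canonical form, so e^{tA} = P · e^{tJ} · P⁻¹, and e^{tJ} can be computed block-by-block.

A has Jordan form
J =
  [-1,  1,  0]
  [ 0, -1,  0]
  [ 0,  0, -1]
(up to reordering of blocks).

Per-block formulas:
  For a 2×2 Jordan block J_2(-1): exp(t · J_2(-1)) = e^(-1t)·(I + t·N), where N is the 2×2 nilpotent shift.
  For a 1×1 block at λ = -1: exp(t · [-1]) = [e^(-1t)].

After assembling e^{tJ} and conjugating by P, we get:

e^{tA} =
  [t*exp(-t) + exp(-t), t*exp(-t), t*exp(-t)]
  [-t*exp(-t), -t*exp(-t) + exp(-t), -t*exp(-t)]
  [0, 0, exp(-t)]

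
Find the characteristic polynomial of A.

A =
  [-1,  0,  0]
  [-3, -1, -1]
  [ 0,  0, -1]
x^3 + 3*x^2 + 3*x + 1

Expanding det(x·I − A) (e.g. by cofactor expansion or by noting that A is similar to its Jordan form J, which has the same characteristic polynomial as A) gives
  χ_A(x) = x^3 + 3*x^2 + 3*x + 1
which factors as (x + 1)^3. The eigenvalues (with algebraic multiplicities) are λ = -1 with multiplicity 3.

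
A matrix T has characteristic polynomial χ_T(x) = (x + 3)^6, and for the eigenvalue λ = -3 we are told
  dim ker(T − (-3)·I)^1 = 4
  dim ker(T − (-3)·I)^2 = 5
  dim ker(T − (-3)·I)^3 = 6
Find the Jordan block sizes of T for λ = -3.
Block sizes for λ = -3: [3, 1, 1, 1]

From the dimensions of kernels of powers, the number of Jordan blocks of size at least j is d_j − d_{j−1} where d_j = dim ker(N^j) (with d_0 = 0). Computing the differences gives [4, 1, 1].
The number of blocks of size exactly k is (#blocks of size ≥ k) − (#blocks of size ≥ k + 1), so the partition is: 3 block(s) of size 1, 1 block(s) of size 3.
In nonincreasing order the block sizes are [3, 1, 1, 1].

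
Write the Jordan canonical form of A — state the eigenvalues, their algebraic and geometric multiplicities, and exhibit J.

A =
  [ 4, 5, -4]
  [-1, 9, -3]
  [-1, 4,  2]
J_3(5)

The characteristic polynomial is
  det(x·I − A) = x^3 - 15*x^2 + 75*x - 125 = (x - 5)^3

Eigenvalues and multiplicities (the geometric multiplicity of λ is n − rank(A − λI), which equals the number of Jordan blocks for λ):
  λ = 5: algebraic multiplicity = 3, geometric multiplicity = 1

Determining the block sizes for each eigenvalue:
  λ = 5: one block (gm = 1), so the single block has size am = 3 → block sizes [3]

Assembling the blocks gives a Jordan form
J =
  [5, 1, 0]
  [0, 5, 1]
  [0, 0, 5]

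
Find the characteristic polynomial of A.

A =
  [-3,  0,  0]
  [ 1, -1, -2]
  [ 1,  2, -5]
x^3 + 9*x^2 + 27*x + 27

Expanding det(x·I − A) (e.g. by cofactor expansion or by noting that A is similar to its Jordan form J, which has the same characteristic polynomial as A) gives
  χ_A(x) = x^3 + 9*x^2 + 27*x + 27
which factors as (x + 3)^3. The eigenvalues (with algebraic multiplicities) are λ = -3 with multiplicity 3.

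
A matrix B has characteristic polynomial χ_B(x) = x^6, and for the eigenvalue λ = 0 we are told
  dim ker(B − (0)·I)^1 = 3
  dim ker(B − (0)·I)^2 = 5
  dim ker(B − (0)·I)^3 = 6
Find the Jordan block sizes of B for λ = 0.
Block sizes for λ = 0: [3, 2, 1]

From the dimensions of kernels of powers, the number of Jordan blocks of size at least j is d_j − d_{j−1} where d_j = dim ker(N^j) (with d_0 = 0). Computing the differences gives [3, 2, 1].
The number of blocks of size exactly k is (#blocks of size ≥ k) − (#blocks of size ≥ k + 1), so the partition is: 1 block(s) of size 1, 1 block(s) of size 2, 1 block(s) of size 3.
In nonincreasing order the block sizes are [3, 2, 1].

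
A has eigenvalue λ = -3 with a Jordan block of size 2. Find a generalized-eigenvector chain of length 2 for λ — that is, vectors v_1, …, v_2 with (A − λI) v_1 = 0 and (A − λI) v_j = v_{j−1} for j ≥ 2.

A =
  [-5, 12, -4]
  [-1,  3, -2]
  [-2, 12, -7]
A Jordan chain for λ = -3 of length 2:
v_1 = (-2, -1, -2)ᵀ
v_2 = (1, 0, 0)ᵀ

Let N = A − (-3)·I. We want v_2 with N^2 v_2 = 0 but N^1 v_2 ≠ 0; then v_{j-1} := N · v_j for j = 2, …, 2.

Pick v_2 = (1, 0, 0)ᵀ.
Then v_1 = N · v_2 = (-2, -1, -2)ᵀ.

Sanity check: (A − (-3)·I) v_1 = (0, 0, 0)ᵀ = 0. ✓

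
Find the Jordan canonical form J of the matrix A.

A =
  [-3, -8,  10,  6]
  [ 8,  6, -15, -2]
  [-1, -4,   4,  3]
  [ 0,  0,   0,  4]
J_1(-1) ⊕ J_3(4)

The characteristic polynomial is
  det(x·I − A) = x^4 - 11*x^3 + 36*x^2 - 16*x - 64 = (x - 4)^3*(x + 1)

Eigenvalues and multiplicities (the geometric multiplicity of λ is n − rank(A − λI), which equals the number of Jordan blocks for λ):
  λ = -1: algebraic multiplicity = 1, geometric multiplicity = 1
  λ = 4: algebraic multiplicity = 3, geometric multiplicity = 1

Determining the block sizes for each eigenvalue:
  λ = -1: one block (gm = 1), so the single block has size am = 1 → block sizes [1]
  λ = 4: one block (gm = 1), so the single block has size am = 3 → block sizes [3]

Assembling the blocks gives a Jordan form
J =
  [-1, 0, 0, 0]
  [ 0, 4, 1, 0]
  [ 0, 0, 4, 1]
  [ 0, 0, 0, 4]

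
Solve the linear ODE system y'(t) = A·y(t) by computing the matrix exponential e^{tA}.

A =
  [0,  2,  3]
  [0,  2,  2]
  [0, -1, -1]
e^{tA} =
  [1, t + exp(t) - 1, 2*t + exp(t) - 1]
  [0, 2*exp(t) - 1, 2*exp(t) - 2]
  [0, 1 - exp(t), 2 - exp(t)]

Strategy: write A = P · J · P⁻¹ where J is a Jordan canonical form, so e^{tA} = P · e^{tJ} · P⁻¹, and e^{tJ} can be computed block-by-block.

A has Jordan form
J =
  [0, 1, 0]
  [0, 0, 0]
  [0, 0, 1]
(up to reordering of blocks).

Per-block formulas:
  For a 2×2 Jordan block J_2(0): exp(t · J_2(0)) = e^(0t)·(I + t·N), where N is the 2×2 nilpotent shift.
  For a 1×1 block at λ = 1: exp(t · [1]) = [e^(1t)].

After assembling e^{tJ} and conjugating by P, we get:

e^{tA} =
  [1, t + exp(t) - 1, 2*t + exp(t) - 1]
  [0, 2*exp(t) - 1, 2*exp(t) - 2]
  [0, 1 - exp(t), 2 - exp(t)]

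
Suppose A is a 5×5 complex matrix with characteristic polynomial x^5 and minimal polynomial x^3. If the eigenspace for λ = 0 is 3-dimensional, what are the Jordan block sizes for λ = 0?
Block sizes for λ = 0: [3, 1, 1]

Step 1 — from the characteristic polynomial, algebraic multiplicity of λ = 0 is 5. From dim ker(A − (0)·I) = 3, there are exactly 3 Jordan blocks for λ = 0.
Step 2 — from the minimal polynomial, the factor (x − 0)^3 tells us the largest block for λ = 0 has size 3.
Step 3 — with total size 5, 3 blocks, and largest block 3, the block sizes (in nonincreasing order) are [3, 1, 1].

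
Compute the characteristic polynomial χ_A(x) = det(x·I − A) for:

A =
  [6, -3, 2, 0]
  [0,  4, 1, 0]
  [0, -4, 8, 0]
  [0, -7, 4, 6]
x^4 - 24*x^3 + 216*x^2 - 864*x + 1296

Expanding det(x·I − A) (e.g. by cofactor expansion or by noting that A is similar to its Jordan form J, which has the same characteristic polynomial as A) gives
  χ_A(x) = x^4 - 24*x^3 + 216*x^2 - 864*x + 1296
which factors as (x - 6)^4. The eigenvalues (with algebraic multiplicities) are λ = 6 with multiplicity 4.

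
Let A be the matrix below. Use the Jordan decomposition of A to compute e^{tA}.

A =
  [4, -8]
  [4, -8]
e^{tA} =
  [2 - exp(-4*t), -2 + 2*exp(-4*t)]
  [1 - exp(-4*t), -1 + 2*exp(-4*t)]

Strategy: write A = P · J · P⁻¹ where J is a Jordan canonical form, so e^{tA} = P · e^{tJ} · P⁻¹, and e^{tJ} can be computed block-by-block.

A has Jordan form
J =
  [-4, 0]
  [ 0, 0]
(up to reordering of blocks).

Per-block formulas:
  For a 1×1 block at λ = -4: exp(t · [-4]) = [e^(-4t)].
  For a 1×1 block at λ = 0: exp(t · [0]) = [e^(0t)].

After assembling e^{tJ} and conjugating by P, we get:

e^{tA} =
  [2 - exp(-4*t), -2 + 2*exp(-4*t)]
  [1 - exp(-4*t), -1 + 2*exp(-4*t)]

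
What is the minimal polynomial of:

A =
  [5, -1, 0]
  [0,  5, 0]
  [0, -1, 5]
x^2 - 10*x + 25

The characteristic polynomial is χ_A(x) = (x - 5)^3, so the eigenvalues are known. The minimal polynomial is
  m_A(x) = Π_λ (x − λ)^{k_λ}
where k_λ is the size of the *largest* Jordan block for λ (equivalently, the smallest k with (A − λI)^k v = 0 for every generalised eigenvector v of λ).

  λ = 5: largest Jordan block has size 2, contributing (x − 5)^2

So m_A(x) = (x - 5)^2 = x^2 - 10*x + 25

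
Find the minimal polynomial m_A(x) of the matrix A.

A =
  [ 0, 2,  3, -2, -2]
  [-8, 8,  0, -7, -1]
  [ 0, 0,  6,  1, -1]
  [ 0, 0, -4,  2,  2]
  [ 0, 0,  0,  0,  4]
x^3 - 12*x^2 + 48*x - 64

The characteristic polynomial is χ_A(x) = (x - 4)^5, so the eigenvalues are known. The minimal polynomial is
  m_A(x) = Π_λ (x − λ)^{k_λ}
where k_λ is the size of the *largest* Jordan block for λ (equivalently, the smallest k with (A − λI)^k v = 0 for every generalised eigenvector v of λ).

  λ = 4: largest Jordan block has size 3, contributing (x − 4)^3

So m_A(x) = (x - 4)^3 = x^3 - 12*x^2 + 48*x - 64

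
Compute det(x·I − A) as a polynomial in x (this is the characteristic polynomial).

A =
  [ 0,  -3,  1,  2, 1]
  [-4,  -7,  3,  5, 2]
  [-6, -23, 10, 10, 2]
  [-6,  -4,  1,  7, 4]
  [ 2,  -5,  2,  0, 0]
x^5 - 10*x^4 + 40*x^3 - 80*x^2 + 80*x - 32

Expanding det(x·I − A) (e.g. by cofactor expansion or by noting that A is similar to its Jordan form J, which has the same characteristic polynomial as A) gives
  χ_A(x) = x^5 - 10*x^4 + 40*x^3 - 80*x^2 + 80*x - 32
which factors as (x - 2)^5. The eigenvalues (with algebraic multiplicities) are λ = 2 with multiplicity 5.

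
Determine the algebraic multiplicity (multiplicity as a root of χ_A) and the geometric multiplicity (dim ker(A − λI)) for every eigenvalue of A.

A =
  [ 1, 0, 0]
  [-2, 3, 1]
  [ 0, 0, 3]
λ = 1: alg = 1, geom = 1; λ = 3: alg = 2, geom = 1

Step 1 — factor the characteristic polynomial to read off the algebraic multiplicities:
  χ_A(x) = (x - 3)^2*(x - 1)

Step 2 — compute geometric multiplicities via the rank-nullity identity g(λ) = n − rank(A − λI):
  rank(A − (1)·I) = 2, so dim ker(A − (1)·I) = n − 2 = 1
  rank(A − (3)·I) = 2, so dim ker(A − (3)·I) = n − 2 = 1

Summary:
  λ = 1: algebraic multiplicity = 1, geometric multiplicity = 1
  λ = 3: algebraic multiplicity = 2, geometric multiplicity = 1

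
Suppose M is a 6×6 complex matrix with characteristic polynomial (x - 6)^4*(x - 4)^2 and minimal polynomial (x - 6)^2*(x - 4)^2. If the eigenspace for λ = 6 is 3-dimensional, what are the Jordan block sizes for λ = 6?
Block sizes for λ = 6: [2, 1, 1]

Step 1 — from the characteristic polynomial, algebraic multiplicity of λ = 6 is 4. From dim ker(M − (6)·I) = 3, there are exactly 3 Jordan blocks for λ = 6.
Step 2 — from the minimal polynomial, the factor (x − 6)^2 tells us the largest block for λ = 6 has size 2.
Step 3 — with total size 4, 3 blocks, and largest block 2, the block sizes (in nonincreasing order) are [2, 1, 1].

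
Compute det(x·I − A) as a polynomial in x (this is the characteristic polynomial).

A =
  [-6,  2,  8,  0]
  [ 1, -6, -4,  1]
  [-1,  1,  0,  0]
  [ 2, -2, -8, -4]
x^4 + 16*x^3 + 96*x^2 + 256*x + 256

Expanding det(x·I − A) (e.g. by cofactor expansion or by noting that A is similar to its Jordan form J, which has the same characteristic polynomial as A) gives
  χ_A(x) = x^4 + 16*x^3 + 96*x^2 + 256*x + 256
which factors as (x + 4)^4. The eigenvalues (with algebraic multiplicities) are λ = -4 with multiplicity 4.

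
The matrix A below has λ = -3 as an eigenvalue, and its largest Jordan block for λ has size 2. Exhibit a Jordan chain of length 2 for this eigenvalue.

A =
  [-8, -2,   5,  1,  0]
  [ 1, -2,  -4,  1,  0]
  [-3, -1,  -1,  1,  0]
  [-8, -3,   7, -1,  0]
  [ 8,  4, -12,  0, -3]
A Jordan chain for λ = -3 of length 2:
v_1 = (-5, 1, -3, -8, 8)ᵀ
v_2 = (1, 0, 0, 0, 0)ᵀ

Let N = A − (-3)·I. We want v_2 with N^2 v_2 = 0 but N^1 v_2 ≠ 0; then v_{j-1} := N · v_j for j = 2, …, 2.

Pick v_2 = (1, 0, 0, 0, 0)ᵀ.
Then v_1 = N · v_2 = (-5, 1, -3, -8, 8)ᵀ.

Sanity check: (A − (-3)·I) v_1 = (0, 0, 0, 0, 0)ᵀ = 0. ✓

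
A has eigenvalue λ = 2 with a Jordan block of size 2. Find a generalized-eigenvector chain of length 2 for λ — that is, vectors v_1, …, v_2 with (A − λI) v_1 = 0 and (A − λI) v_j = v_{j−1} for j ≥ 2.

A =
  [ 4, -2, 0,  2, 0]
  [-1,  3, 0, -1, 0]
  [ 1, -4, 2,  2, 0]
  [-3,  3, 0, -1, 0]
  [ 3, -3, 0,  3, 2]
A Jordan chain for λ = 2 of length 2:
v_1 = (2, -1, 1, -3, 3)ᵀ
v_2 = (1, 0, 0, 0, 0)ᵀ

Let N = A − (2)·I. We want v_2 with N^2 v_2 = 0 but N^1 v_2 ≠ 0; then v_{j-1} := N · v_j for j = 2, …, 2.

Pick v_2 = (1, 0, 0, 0, 0)ᵀ.
Then v_1 = N · v_2 = (2, -1, 1, -3, 3)ᵀ.

Sanity check: (A − (2)·I) v_1 = (0, 0, 0, 0, 0)ᵀ = 0. ✓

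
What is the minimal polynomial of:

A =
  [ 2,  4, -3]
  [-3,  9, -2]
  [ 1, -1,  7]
x^3 - 18*x^2 + 108*x - 216

The characteristic polynomial is χ_A(x) = (x - 6)^3, so the eigenvalues are known. The minimal polynomial is
  m_A(x) = Π_λ (x − λ)^{k_λ}
where k_λ is the size of the *largest* Jordan block for λ (equivalently, the smallest k with (A − λI)^k v = 0 for every generalised eigenvector v of λ).

  λ = 6: largest Jordan block has size 3, contributing (x − 6)^3

So m_A(x) = (x - 6)^3 = x^3 - 18*x^2 + 108*x - 216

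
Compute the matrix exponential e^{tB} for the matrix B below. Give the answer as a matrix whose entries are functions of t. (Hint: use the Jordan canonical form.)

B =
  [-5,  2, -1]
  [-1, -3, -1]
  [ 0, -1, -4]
e^{tB} =
  [-t^2*exp(-4*t)/2 - t*exp(-4*t) + exp(-4*t), t^2*exp(-4*t)/2 + 2*t*exp(-4*t), -t^2*exp(-4*t)/2 - t*exp(-4*t)]
  [-t*exp(-4*t), t*exp(-4*t) + exp(-4*t), -t*exp(-4*t)]
  [t^2*exp(-4*t)/2, -t^2*exp(-4*t)/2 - t*exp(-4*t), t^2*exp(-4*t)/2 + exp(-4*t)]

Strategy: write B = P · J · P⁻¹ where J is a Jordan canonical form, so e^{tB} = P · e^{tJ} · P⁻¹, and e^{tJ} can be computed block-by-block.

B has Jordan form
J =
  [-4,  1,  0]
  [ 0, -4,  1]
  [ 0,  0, -4]
(up to reordering of blocks).

Per-block formulas:
  For a 3×3 Jordan block J_3(-4): exp(t · J_3(-4)) = e^(-4t)·(I + t·N + (t^2/2)·N^2), where N is the 3×3 nilpotent shift.

After assembling e^{tJ} and conjugating by P, we get:

e^{tB} =
  [-t^2*exp(-4*t)/2 - t*exp(-4*t) + exp(-4*t), t^2*exp(-4*t)/2 + 2*t*exp(-4*t), -t^2*exp(-4*t)/2 - t*exp(-4*t)]
  [-t*exp(-4*t), t*exp(-4*t) + exp(-4*t), -t*exp(-4*t)]
  [t^2*exp(-4*t)/2, -t^2*exp(-4*t)/2 - t*exp(-4*t), t^2*exp(-4*t)/2 + exp(-4*t)]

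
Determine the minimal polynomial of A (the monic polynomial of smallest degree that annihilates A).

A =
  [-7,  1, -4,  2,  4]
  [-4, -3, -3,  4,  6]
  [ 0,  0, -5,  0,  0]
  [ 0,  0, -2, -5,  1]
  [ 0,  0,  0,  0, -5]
x^3 + 15*x^2 + 75*x + 125

The characteristic polynomial is χ_A(x) = (x + 5)^5, so the eigenvalues are known. The minimal polynomial is
  m_A(x) = Π_λ (x − λ)^{k_λ}
where k_λ is the size of the *largest* Jordan block for λ (equivalently, the smallest k with (A − λI)^k v = 0 for every generalised eigenvector v of λ).

  λ = -5: largest Jordan block has size 3, contributing (x + 5)^3

So m_A(x) = (x + 5)^3 = x^3 + 15*x^2 + 75*x + 125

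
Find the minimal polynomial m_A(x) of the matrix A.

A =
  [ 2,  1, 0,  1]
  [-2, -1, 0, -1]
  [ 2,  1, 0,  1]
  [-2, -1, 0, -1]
x^2

The characteristic polynomial is χ_A(x) = x^4, so the eigenvalues are known. The minimal polynomial is
  m_A(x) = Π_λ (x − λ)^{k_λ}
where k_λ is the size of the *largest* Jordan block for λ (equivalently, the smallest k with (A − λI)^k v = 0 for every generalised eigenvector v of λ).

  λ = 0: largest Jordan block has size 2, contributing (x − 0)^2

So m_A(x) = x^2 = x^2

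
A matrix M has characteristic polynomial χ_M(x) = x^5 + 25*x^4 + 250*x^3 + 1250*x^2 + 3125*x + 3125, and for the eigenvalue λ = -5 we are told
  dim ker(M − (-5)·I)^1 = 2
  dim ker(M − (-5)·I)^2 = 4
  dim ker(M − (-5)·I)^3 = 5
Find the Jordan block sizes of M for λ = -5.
Block sizes for λ = -5: [3, 2]

From the dimensions of kernels of powers, the number of Jordan blocks of size at least j is d_j − d_{j−1} where d_j = dim ker(N^j) (with d_0 = 0). Computing the differences gives [2, 2, 1].
The number of blocks of size exactly k is (#blocks of size ≥ k) − (#blocks of size ≥ k + 1), so the partition is: 1 block(s) of size 2, 1 block(s) of size 3.
In nonincreasing order the block sizes are [3, 2].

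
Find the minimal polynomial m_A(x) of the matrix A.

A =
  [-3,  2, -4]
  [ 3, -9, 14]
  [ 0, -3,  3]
x^3 + 9*x^2 + 27*x + 27

The characteristic polynomial is χ_A(x) = (x + 3)^3, so the eigenvalues are known. The minimal polynomial is
  m_A(x) = Π_λ (x − λ)^{k_λ}
where k_λ is the size of the *largest* Jordan block for λ (equivalently, the smallest k with (A − λI)^k v = 0 for every generalised eigenvector v of λ).

  λ = -3: largest Jordan block has size 3, contributing (x + 3)^3

So m_A(x) = (x + 3)^3 = x^3 + 9*x^2 + 27*x + 27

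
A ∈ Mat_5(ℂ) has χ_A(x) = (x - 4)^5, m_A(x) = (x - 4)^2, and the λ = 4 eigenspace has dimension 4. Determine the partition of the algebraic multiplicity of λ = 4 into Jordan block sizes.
Block sizes for λ = 4: [2, 1, 1, 1]

Step 1 — from the characteristic polynomial, algebraic multiplicity of λ = 4 is 5. From dim ker(A − (4)·I) = 4, there are exactly 4 Jordan blocks for λ = 4.
Step 2 — from the minimal polynomial, the factor (x − 4)^2 tells us the largest block for λ = 4 has size 2.
Step 3 — with total size 5, 4 blocks, and largest block 2, the block sizes (in nonincreasing order) are [2, 1, 1, 1].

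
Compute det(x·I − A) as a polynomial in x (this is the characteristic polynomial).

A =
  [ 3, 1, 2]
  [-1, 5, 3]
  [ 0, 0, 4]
x^3 - 12*x^2 + 48*x - 64

Expanding det(x·I − A) (e.g. by cofactor expansion or by noting that A is similar to its Jordan form J, which has the same characteristic polynomial as A) gives
  χ_A(x) = x^3 - 12*x^2 + 48*x - 64
which factors as (x - 4)^3. The eigenvalues (with algebraic multiplicities) are λ = 4 with multiplicity 3.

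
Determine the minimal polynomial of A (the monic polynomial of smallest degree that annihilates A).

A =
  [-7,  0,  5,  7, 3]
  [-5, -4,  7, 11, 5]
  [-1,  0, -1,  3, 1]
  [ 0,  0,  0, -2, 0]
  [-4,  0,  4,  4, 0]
x^3 + 8*x^2 + 20*x + 16

The characteristic polynomial is χ_A(x) = (x + 2)^3*(x + 4)^2, so the eigenvalues are known. The minimal polynomial is
  m_A(x) = Π_λ (x − λ)^{k_λ}
where k_λ is the size of the *largest* Jordan block for λ (equivalently, the smallest k with (A − λI)^k v = 0 for every generalised eigenvector v of λ).

  λ = -4: largest Jordan block has size 1, contributing (x + 4)
  λ = -2: largest Jordan block has size 2, contributing (x + 2)^2

So m_A(x) = (x + 2)^2*(x + 4) = x^3 + 8*x^2 + 20*x + 16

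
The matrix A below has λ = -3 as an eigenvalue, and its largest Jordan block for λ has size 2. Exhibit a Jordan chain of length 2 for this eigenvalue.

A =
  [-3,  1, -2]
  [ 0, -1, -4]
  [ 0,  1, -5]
A Jordan chain for λ = -3 of length 2:
v_1 = (1, 2, 1)ᵀ
v_2 = (0, 1, 0)ᵀ

Let N = A − (-3)·I. We want v_2 with N^2 v_2 = 0 but N^1 v_2 ≠ 0; then v_{j-1} := N · v_j for j = 2, …, 2.

Pick v_2 = (0, 1, 0)ᵀ.
Then v_1 = N · v_2 = (1, 2, 1)ᵀ.

Sanity check: (A − (-3)·I) v_1 = (0, 0, 0)ᵀ = 0. ✓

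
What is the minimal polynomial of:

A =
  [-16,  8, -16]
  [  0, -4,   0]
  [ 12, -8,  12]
x^2 + 4*x

The characteristic polynomial is χ_A(x) = x*(x + 4)^2, so the eigenvalues are known. The minimal polynomial is
  m_A(x) = Π_λ (x − λ)^{k_λ}
where k_λ is the size of the *largest* Jordan block for λ (equivalently, the smallest k with (A − λI)^k v = 0 for every generalised eigenvector v of λ).

  λ = -4: largest Jordan block has size 1, contributing (x + 4)
  λ = 0: largest Jordan block has size 1, contributing (x − 0)

So m_A(x) = x*(x + 4) = x^2 + 4*x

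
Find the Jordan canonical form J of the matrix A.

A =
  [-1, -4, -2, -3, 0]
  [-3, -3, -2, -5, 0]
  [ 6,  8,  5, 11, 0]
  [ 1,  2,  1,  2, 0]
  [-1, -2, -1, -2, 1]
J_1(0) ⊕ J_3(1) ⊕ J_1(1)

The characteristic polynomial is
  det(x·I − A) = x^5 - 4*x^4 + 6*x^3 - 4*x^2 + x = x*(x - 1)^4

Eigenvalues and multiplicities (the geometric multiplicity of λ is n − rank(A − λI), which equals the number of Jordan blocks for λ):
  λ = 0: algebraic multiplicity = 1, geometric multiplicity = 1
  λ = 1: algebraic multiplicity = 4, geometric multiplicity = 2

Determining the block sizes for each eigenvalue:
  λ = 0: one block (gm = 1), so the single block has size am = 1 → block sizes [1]
  λ = 1: with am = 4 and gm = 2, the partition is not yet determined (e.g. several partitions of 4 into 2 parts exist). Let N = A − (1)·I. Computing rank(N^1) = 3, rank(N^2) = 2, rank(N^3) = 1; the number of blocks of size ≥ j is rank(N^{j−1}) − rank(N^j), giving [2, 1, 1]. So we have 1 block(s) of size 3, 1 block(s) of size 1 → block sizes [3, 1]

Assembling the blocks gives a Jordan form
J =
  [0, 0, 0, 0, 0]
  [0, 1, 1, 0, 0]
  [0, 0, 1, 1, 0]
  [0, 0, 0, 1, 0]
  [0, 0, 0, 0, 1]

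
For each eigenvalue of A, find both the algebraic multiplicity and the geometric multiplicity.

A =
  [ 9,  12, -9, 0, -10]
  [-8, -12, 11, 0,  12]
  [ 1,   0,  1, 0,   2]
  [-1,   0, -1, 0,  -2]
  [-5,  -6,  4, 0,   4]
λ = 0: alg = 4, geom = 2; λ = 2: alg = 1, geom = 1

Step 1 — factor the characteristic polynomial to read off the algebraic multiplicities:
  χ_A(x) = x^4*(x - 2)

Step 2 — compute geometric multiplicities via the rank-nullity identity g(λ) = n − rank(A − λI):
  rank(A − (0)·I) = 3, so dim ker(A − (0)·I) = n − 3 = 2
  rank(A − (2)·I) = 4, so dim ker(A − (2)·I) = n − 4 = 1

Summary:
  λ = 0: algebraic multiplicity = 4, geometric multiplicity = 2
  λ = 2: algebraic multiplicity = 1, geometric multiplicity = 1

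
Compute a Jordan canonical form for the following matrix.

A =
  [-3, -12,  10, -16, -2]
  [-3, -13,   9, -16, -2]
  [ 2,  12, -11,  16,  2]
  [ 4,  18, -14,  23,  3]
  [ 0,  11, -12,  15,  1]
J_2(-1) ⊕ J_1(-1) ⊕ J_2(0)

The characteristic polynomial is
  det(x·I − A) = x^5 + 3*x^4 + 3*x^3 + x^2 = x^2*(x + 1)^3

Eigenvalues and multiplicities (the geometric multiplicity of λ is n − rank(A − λI), which equals the number of Jordan blocks for λ):
  λ = -1: algebraic multiplicity = 3, geometric multiplicity = 2
  λ = 0: algebraic multiplicity = 2, geometric multiplicity = 1

Determining the block sizes for each eigenvalue:
  λ = -1: 2 blocks summing to 3 forces exactly one block of size 2 and the rest size 1 → block sizes [2, 1]
  λ = 0: one block (gm = 1), so the single block has size am = 2 → block sizes [2]

Assembling the blocks gives a Jordan form
J =
  [-1,  1,  0, 0, 0]
  [ 0, -1,  0, 0, 0]
  [ 0,  0, -1, 0, 0]
  [ 0,  0,  0, 0, 1]
  [ 0,  0,  0, 0, 0]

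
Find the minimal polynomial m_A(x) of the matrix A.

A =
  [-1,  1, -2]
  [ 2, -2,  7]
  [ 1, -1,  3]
x^3

The characteristic polynomial is χ_A(x) = x^3, so the eigenvalues are known. The minimal polynomial is
  m_A(x) = Π_λ (x − λ)^{k_λ}
where k_λ is the size of the *largest* Jordan block for λ (equivalently, the smallest k with (A − λI)^k v = 0 for every generalised eigenvector v of λ).

  λ = 0: largest Jordan block has size 3, contributing (x − 0)^3

So m_A(x) = x^3 = x^3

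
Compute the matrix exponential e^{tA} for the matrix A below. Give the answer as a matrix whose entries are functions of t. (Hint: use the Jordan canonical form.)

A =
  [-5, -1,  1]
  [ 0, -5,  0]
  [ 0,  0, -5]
e^{tA} =
  [exp(-5*t), -t*exp(-5*t), t*exp(-5*t)]
  [0, exp(-5*t), 0]
  [0, 0, exp(-5*t)]

Strategy: write A = P · J · P⁻¹ where J is a Jordan canonical form, so e^{tA} = P · e^{tJ} · P⁻¹, and e^{tJ} can be computed block-by-block.

A has Jordan form
J =
  [-5,  1,  0]
  [ 0, -5,  0]
  [ 0,  0, -5]
(up to reordering of blocks).

Per-block formulas:
  For a 2×2 Jordan block J_2(-5): exp(t · J_2(-5)) = e^(-5t)·(I + t·N), where N is the 2×2 nilpotent shift.
  For a 1×1 block at λ = -5: exp(t · [-5]) = [e^(-5t)].

After assembling e^{tJ} and conjugating by P, we get:

e^{tA} =
  [exp(-5*t), -t*exp(-5*t), t*exp(-5*t)]
  [0, exp(-5*t), 0]
  [0, 0, exp(-5*t)]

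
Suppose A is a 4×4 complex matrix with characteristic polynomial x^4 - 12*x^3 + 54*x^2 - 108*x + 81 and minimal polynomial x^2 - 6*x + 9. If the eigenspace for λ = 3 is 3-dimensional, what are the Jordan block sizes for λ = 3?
Block sizes for λ = 3: [2, 1, 1]

Step 1 — from the characteristic polynomial, algebraic multiplicity of λ = 3 is 4. From dim ker(A − (3)·I) = 3, there are exactly 3 Jordan blocks for λ = 3.
Step 2 — from the minimal polynomial, the factor (x − 3)^2 tells us the largest block for λ = 3 has size 2.
Step 3 — with total size 4, 3 blocks, and largest block 2, the block sizes (in nonincreasing order) are [2, 1, 1].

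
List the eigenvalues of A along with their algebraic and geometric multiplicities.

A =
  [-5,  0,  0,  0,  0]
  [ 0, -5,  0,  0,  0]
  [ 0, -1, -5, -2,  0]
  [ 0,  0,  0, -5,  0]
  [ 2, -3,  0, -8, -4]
λ = -5: alg = 4, geom = 3; λ = -4: alg = 1, geom = 1

Step 1 — factor the characteristic polynomial to read off the algebraic multiplicities:
  χ_A(x) = (x + 4)*(x + 5)^4

Step 2 — compute geometric multiplicities via the rank-nullity identity g(λ) = n − rank(A − λI):
  rank(A − (-5)·I) = 2, so dim ker(A − (-5)·I) = n − 2 = 3
  rank(A − (-4)·I) = 4, so dim ker(A − (-4)·I) = n − 4 = 1

Summary:
  λ = -5: algebraic multiplicity = 4, geometric multiplicity = 3
  λ = -4: algebraic multiplicity = 1, geometric multiplicity = 1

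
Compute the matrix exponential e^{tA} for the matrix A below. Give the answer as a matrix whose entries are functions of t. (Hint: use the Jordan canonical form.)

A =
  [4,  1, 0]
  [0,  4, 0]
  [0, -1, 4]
e^{tA} =
  [exp(4*t), t*exp(4*t), 0]
  [0, exp(4*t), 0]
  [0, -t*exp(4*t), exp(4*t)]

Strategy: write A = P · J · P⁻¹ where J is a Jordan canonical form, so e^{tA} = P · e^{tJ} · P⁻¹, and e^{tJ} can be computed block-by-block.

A has Jordan form
J =
  [4, 1, 0]
  [0, 4, 0]
  [0, 0, 4]
(up to reordering of blocks).

Per-block formulas:
  For a 2×2 Jordan block J_2(4): exp(t · J_2(4)) = e^(4t)·(I + t·N), where N is the 2×2 nilpotent shift.
  For a 1×1 block at λ = 4: exp(t · [4]) = [e^(4t)].

After assembling e^{tJ} and conjugating by P, we get:

e^{tA} =
  [exp(4*t), t*exp(4*t), 0]
  [0, exp(4*t), 0]
  [0, -t*exp(4*t), exp(4*t)]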